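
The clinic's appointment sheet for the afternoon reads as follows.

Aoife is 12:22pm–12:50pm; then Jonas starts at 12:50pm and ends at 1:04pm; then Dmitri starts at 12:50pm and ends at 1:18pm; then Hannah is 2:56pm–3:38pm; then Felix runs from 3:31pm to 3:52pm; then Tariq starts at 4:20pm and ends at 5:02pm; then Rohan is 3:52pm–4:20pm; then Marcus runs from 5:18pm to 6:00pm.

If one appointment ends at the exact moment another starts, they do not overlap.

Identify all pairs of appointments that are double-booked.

Sorted by start: Aoife, Jonas, Dmitri, Hannah, Felix, Rohan, Tariq, Marcus.
Jonas starts exactly when Aoife ends (back-to-back, no overlap), so nothing later overlaps Aoife either.
Dmitri starts before Jonas ends → Jonas and Dmitri overlap.
Hannah starts after Jonas ends, so nothing later overlaps Jonas either.
Hannah starts after Dmitri ends, so nothing later overlaps Dmitri either.
Felix starts before Hannah ends → Hannah and Felix overlap.
Rohan starts after Hannah ends, so nothing later overlaps Hannah either.
Rohan starts exactly when Felix ends (back-to-back, no overlap), so nothing later overlaps Felix either.
Tariq starts exactly when Rohan ends (back-to-back, no overlap), so nothing later overlaps Rohan either.
Marcus starts after Tariq ends.

Dmitri & Jonas, Felix & Hannah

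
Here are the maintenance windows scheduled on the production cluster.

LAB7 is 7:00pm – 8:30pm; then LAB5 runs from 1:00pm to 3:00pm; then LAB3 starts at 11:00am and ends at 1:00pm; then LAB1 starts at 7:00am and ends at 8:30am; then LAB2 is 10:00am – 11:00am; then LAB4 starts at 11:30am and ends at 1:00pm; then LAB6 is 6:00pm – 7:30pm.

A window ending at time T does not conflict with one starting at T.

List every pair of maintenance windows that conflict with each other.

LAB3 & LAB4, LAB6 & LAB7

Sorted by start: LAB1, LAB2, LAB3, LAB4, LAB5, LAB6, LAB7.
LAB2 starts after LAB1 ends, so nothing later overlaps LAB1 either.
LAB3 starts exactly when LAB2 ends (back-to-back, no overlap), so nothing later overlaps LAB2 either.
LAB4 starts before LAB3 ends → LAB3 and LAB4 overlap.
LAB5 starts exactly when LAB3 ends (back-to-back, no overlap), so nothing later overlaps LAB3 either.
LAB5 starts exactly when LAB4 ends (back-to-back, no overlap), so nothing later overlaps LAB4 either.
LAB6 starts after LAB5 ends, so nothing later overlaps LAB5 either.
LAB7 starts before LAB6 ends → LAB6 and LAB7 overlap.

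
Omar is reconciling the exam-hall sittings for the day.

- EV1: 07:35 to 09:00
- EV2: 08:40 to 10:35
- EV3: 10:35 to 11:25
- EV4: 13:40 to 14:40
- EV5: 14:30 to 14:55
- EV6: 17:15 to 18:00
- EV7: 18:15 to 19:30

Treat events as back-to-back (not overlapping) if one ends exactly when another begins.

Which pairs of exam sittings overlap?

Two intervals overlap when each starts before the other ends.
Sorted by start: EV1, EV2, EV3, EV4, EV5, EV6, EV7.
EV2 starts before EV1 ends → EV1 and EV2 overlap.
EV3 starts after EV1 ends, so nothing later overlaps EV1 either.
EV3 starts exactly when EV2 ends (back-to-back, no overlap), so nothing later overlaps EV2 either.
EV4 starts after EV3 ends, so nothing later overlaps EV3 either.
EV5 starts before EV4 ends → EV4 and EV5 overlap.
EV6 starts after EV4 ends, so nothing later overlaps EV4 either.
EV6 starts after EV5 ends, so nothing later overlaps EV5 either.
EV7 starts after EV6 ends.

EV1 & EV2, EV4 & EV5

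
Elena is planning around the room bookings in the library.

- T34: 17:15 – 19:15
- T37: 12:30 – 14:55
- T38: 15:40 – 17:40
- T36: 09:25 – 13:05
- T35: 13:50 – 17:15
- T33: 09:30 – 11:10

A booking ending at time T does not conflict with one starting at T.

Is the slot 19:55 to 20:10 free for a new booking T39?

T36: ends 13:05 at or before T39 starts 19:55 → clear.
T33: ends 11:10 at or before T39 starts 19:55 → clear.
T37: ends 14:55 at or before T39 starts 19:55 → clear.
T35: ends 17:15 at or before T39 starts 19:55 → clear.
T38: ends 17:40 at or before T39 starts 19:55 → clear.
T34: ends 19:15 at or before T39 starts 19:55 → clear.

Yes — the slot is free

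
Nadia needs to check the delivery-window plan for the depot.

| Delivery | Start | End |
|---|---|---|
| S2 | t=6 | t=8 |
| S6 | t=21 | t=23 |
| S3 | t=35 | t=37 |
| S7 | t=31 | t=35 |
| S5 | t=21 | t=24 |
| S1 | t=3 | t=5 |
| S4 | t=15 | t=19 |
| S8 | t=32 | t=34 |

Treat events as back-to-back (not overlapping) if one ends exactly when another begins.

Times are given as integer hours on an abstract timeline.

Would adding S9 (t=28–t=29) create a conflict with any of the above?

S1: ends t=5 at or before S9 starts t=28 → clear.
S2: ends t=8 at or before S9 starts t=28 → clear.
S4: ends t=19 at or before S9 starts t=28 → clear.
S5: ends t=24 at or before S9 starts t=28 → clear.
S6: ends t=23 at or before S9 starts t=28 → clear.
S7: starts t=31 at or after S9 ends t=29 → clear.
S8: starts t=32 at or after S9 ends t=29 → clear.
S3: starts t=35 at or after S9 ends t=29 → clear.

No — it doesn't clash with anything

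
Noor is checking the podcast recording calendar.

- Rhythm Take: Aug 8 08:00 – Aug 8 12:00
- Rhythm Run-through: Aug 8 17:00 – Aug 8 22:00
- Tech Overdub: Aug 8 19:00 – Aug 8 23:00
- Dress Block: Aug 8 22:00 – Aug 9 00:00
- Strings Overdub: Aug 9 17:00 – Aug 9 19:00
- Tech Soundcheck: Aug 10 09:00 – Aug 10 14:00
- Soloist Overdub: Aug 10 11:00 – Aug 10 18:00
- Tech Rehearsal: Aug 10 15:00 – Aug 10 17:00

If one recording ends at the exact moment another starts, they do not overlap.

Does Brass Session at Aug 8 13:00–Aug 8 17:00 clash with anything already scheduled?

Rhythm Take: ends Aug 8 12:00 at or before Brass Session starts Aug 8 13:00 → clear.
Rhythm Run-through: starts Aug 8 17:00 at or after Brass Session ends Aug 8 17:00 → clear.
Tech Overdub: starts Aug 8 19:00 at or after Brass Session ends Aug 8 17:00 → clear.
Dress Block: starts Aug 8 22:00 at or after Brass Session ends Aug 8 17:00 → clear.
Strings Overdub: starts Aug 9 17:00 at or after Brass Session ends Aug 8 17:00 → clear.
Tech Soundcheck: starts Aug 10 09:00 at or after Brass Session ends Aug 8 17:00 → clear.
Soloist Overdub: starts Aug 10 11:00 at or after Brass Session ends Aug 8 17:00 → clear.
Tech Rehearsal: starts Aug 10 15:00 at or after Brass Session ends Aug 8 17:00 → clear.

No — it doesn't clash with anything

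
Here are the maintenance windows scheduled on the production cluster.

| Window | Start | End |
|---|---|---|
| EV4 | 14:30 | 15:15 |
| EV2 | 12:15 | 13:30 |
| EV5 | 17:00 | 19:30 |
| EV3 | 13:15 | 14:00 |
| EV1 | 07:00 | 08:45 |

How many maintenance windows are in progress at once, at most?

Walk through starts and ends in time order (an end at T is processed before a start at T):
07:00 start EV1 → 1
08:45 end EV1 → 0
12:15 start EV2 → 1
13:15 start EV3 → 2
13:30 end EV2 → 1
14:00 end EV3 → 0
14:30 start EV4 → 1
15:15 end EV4 → 0
17:00 start EV5 → 1
19:30 end EV5 → 0
Peak is 2, at 13:15 (EV2, EV3).

2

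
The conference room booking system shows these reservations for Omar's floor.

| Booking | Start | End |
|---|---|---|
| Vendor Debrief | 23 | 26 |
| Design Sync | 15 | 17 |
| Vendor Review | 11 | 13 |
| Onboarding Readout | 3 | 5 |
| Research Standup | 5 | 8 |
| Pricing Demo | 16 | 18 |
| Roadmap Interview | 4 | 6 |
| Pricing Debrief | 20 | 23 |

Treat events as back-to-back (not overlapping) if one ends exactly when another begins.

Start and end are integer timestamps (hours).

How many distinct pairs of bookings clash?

Check each pair: they overlap iff neither finishes before the other starts.
Sorted by start: Onboarding Readout, Roadmap Interview, Research Standup, Vendor Review, Design Sync, Pricing Demo, Pricing Debrief, Vendor Debrief.
Roadmap Interview starts before Onboarding Readout ends → Onboarding Readout and Roadmap Interview overlap.
Research Standup starts exactly when Onboarding Readout ends (back-to-back, no overlap) — done with Onboarding Readout.
Research Standup starts before Roadmap Interview ends → Roadmap Interview and Research Standup overlap.
Vendor Review starts after Roadmap Interview ends — done with Roadmap Interview.
Vendor Review starts after Research Standup ends — done with Research Standup.
Design Sync starts after Vendor Review ends — done with Vendor Review.
Pricing Demo starts before Design Sync ends → Design Sync and Pricing Demo overlap.
Pricing Debrief starts after Design Sync ends — done with Design Sync.
Pricing Debrief starts after Pricing Demo ends — done with Pricing Demo.
Vendor Debrief starts exactly when Pricing Debrief ends (back-to-back, no overlap).
Overlapping pairs: Design Sync & Pricing Demo, Onboarding Readout & Roadmap Interview, Research Standup & Roadmap Interview — 3 in total.

3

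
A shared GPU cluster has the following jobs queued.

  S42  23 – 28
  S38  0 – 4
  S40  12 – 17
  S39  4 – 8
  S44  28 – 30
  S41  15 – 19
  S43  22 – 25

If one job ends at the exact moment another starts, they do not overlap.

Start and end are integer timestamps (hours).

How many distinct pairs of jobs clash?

2

Sorted by start: S38, S39, S40, S41, S43, S42, S44.
S39 starts exactly when S38 ends (back-to-back, no overlap), so S38 has no further overlaps.
S40 starts after S39 ends, so S39 has no further overlaps.
S41 starts before S40 ends → S40 and S41 overlap.
S43 starts after S40 ends, so S40 has no further overlaps.
S43 starts after S41 ends, so S41 has no further overlaps.
S42 starts before S43 ends → S43 and S42 overlap.
S44 starts after S43 ends.
S44 starts exactly when S42 ends (back-to-back, no overlap).
Overlapping pairs: S40 & S41, S42 & S43 — 2 in total.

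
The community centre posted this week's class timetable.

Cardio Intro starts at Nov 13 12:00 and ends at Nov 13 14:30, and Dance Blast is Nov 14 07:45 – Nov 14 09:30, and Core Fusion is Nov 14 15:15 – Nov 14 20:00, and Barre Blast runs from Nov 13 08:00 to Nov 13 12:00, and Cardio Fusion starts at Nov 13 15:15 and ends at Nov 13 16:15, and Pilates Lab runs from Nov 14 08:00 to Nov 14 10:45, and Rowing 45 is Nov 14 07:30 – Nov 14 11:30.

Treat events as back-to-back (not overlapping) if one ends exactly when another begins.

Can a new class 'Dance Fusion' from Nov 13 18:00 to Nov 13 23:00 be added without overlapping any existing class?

Yes — the slot is free

Barre Blast: ends Nov 13 12:00 at or before Dance Fusion starts Nov 13 18:00 → clear.
Cardio Intro: ends Nov 13 14:30 at or before Dance Fusion starts Nov 13 18:00 → clear.
Cardio Fusion: ends Nov 13 16:15 at or before Dance Fusion starts Nov 13 18:00 → clear.
Rowing 45: starts Nov 14 07:30 at or after Dance Fusion ends Nov 13 23:00 → clear.
Dance Blast: starts Nov 14 07:45 at or after Dance Fusion ends Nov 13 23:00 → clear.
Pilates Lab: starts Nov 14 08:00 at or after Dance Fusion ends Nov 13 23:00 → clear.
Core Fusion: starts Nov 14 15:15 at or after Dance Fusion ends Nov 13 23:00 → clear.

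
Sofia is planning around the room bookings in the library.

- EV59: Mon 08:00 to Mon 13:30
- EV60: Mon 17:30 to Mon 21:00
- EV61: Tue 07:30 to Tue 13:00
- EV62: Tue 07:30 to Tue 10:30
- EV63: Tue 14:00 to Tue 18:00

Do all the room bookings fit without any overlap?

No

Check each pair: they overlap iff neither finishes before the other starts.
Sorted by start: EV59, EV60, EV61, EV62, EV63.
EV60 starts after EV59 ends — done with EV59.
EV61 starts after EV60 ends — done with EV60.
EV62 starts before EV61 ends → EV61 and EV62 overlap.
That's a conflict, so the schedule is not conflict-free.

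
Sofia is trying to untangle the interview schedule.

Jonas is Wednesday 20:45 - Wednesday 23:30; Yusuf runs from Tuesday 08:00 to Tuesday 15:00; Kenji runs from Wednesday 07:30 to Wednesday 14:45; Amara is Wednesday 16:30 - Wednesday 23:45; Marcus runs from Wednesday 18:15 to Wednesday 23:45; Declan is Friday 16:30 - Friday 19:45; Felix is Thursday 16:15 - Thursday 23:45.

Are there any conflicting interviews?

Two intervals overlap when each starts before the other ends.
Sorted by start: Yusuf, Kenji, Amara, Marcus, Jonas, Felix, Declan.
Kenji starts after Yusuf ends; Yusuf is clear from here.
Amara starts after Kenji ends; Kenji is clear from here.
Marcus starts before Amara ends → Amara and Marcus overlap.
That's a conflict, so the schedule is not conflict-free.

Yes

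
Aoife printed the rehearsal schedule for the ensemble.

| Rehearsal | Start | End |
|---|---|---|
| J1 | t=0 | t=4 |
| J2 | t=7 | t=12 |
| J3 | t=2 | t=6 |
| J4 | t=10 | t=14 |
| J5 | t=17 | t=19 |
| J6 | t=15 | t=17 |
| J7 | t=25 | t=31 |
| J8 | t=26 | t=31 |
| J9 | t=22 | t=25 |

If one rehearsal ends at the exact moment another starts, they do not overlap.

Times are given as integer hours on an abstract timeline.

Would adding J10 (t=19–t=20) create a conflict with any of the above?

J1: ends t=4 at or before J10 starts t=19 → clear.
J3: ends t=6 at or before J10 starts t=19 → clear.
J2: ends t=12 at or before J10 starts t=19 → clear.
J4: ends t=14 at or before J10 starts t=19 → clear.
J6: ends t=17 at or before J10 starts t=19 → clear.
J5: ends t=19 at or before J10 starts t=19 → clear.
J9: starts t=22 at or after J10 ends t=20 → clear.
J7: starts t=25 at or after J10 ends t=20 → clear.
J8: starts t=26 at or after J10 ends t=20 → clear.

No — it doesn't clash with anything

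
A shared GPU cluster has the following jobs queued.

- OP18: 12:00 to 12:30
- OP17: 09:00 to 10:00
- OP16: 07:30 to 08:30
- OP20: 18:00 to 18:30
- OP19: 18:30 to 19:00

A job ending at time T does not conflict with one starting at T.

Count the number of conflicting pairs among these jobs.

Sorted by start: OP16, OP17, OP18, OP20, OP19.
OP17 starts after OP16 ends; OP16 is clear from here.
OP18 starts after OP17 ends; OP17 is clear from here.
OP20 starts after OP18 ends; OP18 is clear from here.
OP19 starts exactly when OP20 ends (back-to-back, no overlap).
No pair overlaps.

0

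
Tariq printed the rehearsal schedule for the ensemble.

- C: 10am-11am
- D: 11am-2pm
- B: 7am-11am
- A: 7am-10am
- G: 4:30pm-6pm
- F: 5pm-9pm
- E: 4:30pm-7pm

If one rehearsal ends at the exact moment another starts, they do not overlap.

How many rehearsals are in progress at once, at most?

3

Sweep the timeline, counting +1 at each start and −1 at each end (ends before starts at a tie):
7am start A → 1
7am start B → 2
10am end A → 1
10am start C → 2
11am end B → 1
11am end C → 0
11am start D → 1
2pm end D → 0
4:30pm start E → 1
4:30pm start G → 2
5pm start F → 3
6pm end G → 2
7pm end E → 1
9pm end F → 0
Peak is 3, at 5pm (E, F, G).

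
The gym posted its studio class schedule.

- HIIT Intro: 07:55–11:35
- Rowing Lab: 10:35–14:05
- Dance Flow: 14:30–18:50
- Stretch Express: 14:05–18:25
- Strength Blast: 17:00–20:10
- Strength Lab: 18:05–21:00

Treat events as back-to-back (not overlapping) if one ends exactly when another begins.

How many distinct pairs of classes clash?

7

Two intervals overlap when each starts before the other ends.
Sorted by start: HIIT Intro, Rowing Lab, Stretch Express, Dance Flow, Strength Blast, Strength Lab.
Rowing Lab starts before HIIT Intro ends → HIIT Intro and Rowing Lab overlap.
Stretch Express starts after HIIT Intro ends — done with HIIT Intro.
Stretch Express starts exactly when Rowing Lab ends (back-to-back, no overlap) — done with Rowing Lab.
Dance Flow starts before Stretch Express ends → Stretch Express and Dance Flow overlap.
Strength Blast starts before Stretch Express ends → Stretch Express and Strength Blast overlap.
Strength Lab starts before Stretch Express ends → Stretch Express and Strength Lab overlap.
Strength Blast starts before Dance Flow ends → Dance Flow and Strength Blast overlap.
Strength Lab starts before Dance Flow ends → Dance Flow and Strength Lab overlap.
Strength Lab starts before Strength Blast ends → Strength Blast and Strength Lab overlap.
Overlapping pairs: Dance Flow & Strength Blast, Dance Flow & Strength Lab, Dance Flow & Stretch Express, HIIT Intro & Rowing Lab, Strength Blast & Strength Lab, Strength Blast & Stretch Express, Strength Lab & Stretch Express — 7 in total.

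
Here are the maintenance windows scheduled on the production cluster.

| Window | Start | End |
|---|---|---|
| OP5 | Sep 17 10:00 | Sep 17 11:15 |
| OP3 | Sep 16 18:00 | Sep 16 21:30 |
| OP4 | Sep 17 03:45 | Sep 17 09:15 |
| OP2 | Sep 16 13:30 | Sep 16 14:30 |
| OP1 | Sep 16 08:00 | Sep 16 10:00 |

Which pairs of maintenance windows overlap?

Sorted by start: OP1, OP2, OP3, OP4, OP5.
OP2 starts after OP1 ends — done with OP1.
OP3 starts after OP2 ends — done with OP2.
OP4 starts after OP3 ends — done with OP3.
OP5 starts after OP4 ends.

no conflicts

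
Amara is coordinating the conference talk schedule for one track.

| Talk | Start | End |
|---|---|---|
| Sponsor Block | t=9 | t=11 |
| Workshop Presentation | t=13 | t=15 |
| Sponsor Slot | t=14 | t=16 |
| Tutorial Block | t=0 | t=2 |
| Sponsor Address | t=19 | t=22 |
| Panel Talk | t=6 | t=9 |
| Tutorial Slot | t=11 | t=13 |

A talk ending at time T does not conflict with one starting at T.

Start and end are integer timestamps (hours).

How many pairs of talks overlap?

Sorted by start: Tutorial Block, Panel Talk, Sponsor Block, Tutorial Slot, Workshop Presentation, Sponsor Slot, Sponsor Address.
Panel Talk starts after Tutorial Block ends, so nothing later overlaps Tutorial Block either.
Sponsor Block starts exactly when Panel Talk ends (back-to-back, no overlap), so nothing later overlaps Panel Talk either.
Tutorial Slot starts exactly when Sponsor Block ends (back-to-back, no overlap), so nothing later overlaps Sponsor Block either.
Workshop Presentation starts exactly when Tutorial Slot ends (back-to-back, no overlap), so nothing later overlaps Tutorial Slot either.
Sponsor Slot starts before Workshop Presentation ends → Workshop Presentation and Sponsor Slot overlap.
Sponsor Address starts after Workshop Presentation ends.
Sponsor Address starts after Sponsor Slot ends.
Overlapping pairs: Sponsor Slot & Workshop Presentation — 1 in total.

1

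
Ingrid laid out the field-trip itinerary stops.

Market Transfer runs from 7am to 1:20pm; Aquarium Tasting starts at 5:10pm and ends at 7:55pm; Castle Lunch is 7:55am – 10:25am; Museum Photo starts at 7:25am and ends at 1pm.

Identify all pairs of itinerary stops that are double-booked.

Castle Lunch & Market Transfer, Castle Lunch & Museum Photo, Market Transfer & Museum Photo

Sorted by start: Market Transfer, Museum Photo, Castle Lunch, Aquarium Tasting.
Museum Photo starts before Market Transfer ends → Market Transfer and Museum Photo overlap.
Castle Lunch starts before Market Transfer ends → Market Transfer and Castle Lunch overlap.
Aquarium Tasting starts after Market Transfer ends.
Castle Lunch starts before Museum Photo ends → Museum Photo and Castle Lunch overlap.
Aquarium Tasting starts after Museum Photo ends.
Aquarium Tasting starts after Castle Lunch ends.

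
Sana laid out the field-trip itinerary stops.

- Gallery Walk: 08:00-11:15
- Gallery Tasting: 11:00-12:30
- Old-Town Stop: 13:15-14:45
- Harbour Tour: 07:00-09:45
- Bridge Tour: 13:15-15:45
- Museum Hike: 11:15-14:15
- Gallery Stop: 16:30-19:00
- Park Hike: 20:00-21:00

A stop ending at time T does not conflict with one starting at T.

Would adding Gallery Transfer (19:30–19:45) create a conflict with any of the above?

No — it doesn't clash with anything

Harbour Tour: ends 09:45 at or before Gallery Transfer starts 19:30 → clear.
Gallery Walk: ends 11:15 at or before Gallery Transfer starts 19:30 → clear.
Gallery Tasting: ends 12:30 at or before Gallery Transfer starts 19:30 → clear.
Museum Hike: ends 14:15 at or before Gallery Transfer starts 19:30 → clear.
Bridge Tour: ends 15:45 at or before Gallery Transfer starts 19:30 → clear.
Old-Town Stop: ends 14:45 at or before Gallery Transfer starts 19:30 → clear.
Gallery Stop: ends 19:00 at or before Gallery Transfer starts 19:30 → clear.
Park Hike: starts 20:00 at or after Gallery Transfer ends 19:45 → clear.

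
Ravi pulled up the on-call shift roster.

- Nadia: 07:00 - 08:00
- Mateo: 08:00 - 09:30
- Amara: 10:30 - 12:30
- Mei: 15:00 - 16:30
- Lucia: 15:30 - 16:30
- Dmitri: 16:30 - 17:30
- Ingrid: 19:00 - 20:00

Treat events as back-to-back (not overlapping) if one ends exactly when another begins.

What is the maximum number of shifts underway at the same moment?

Sweep the timeline, counting +1 at each start and −1 at each end (ends before starts at a tie):
07:00 start Nadia → 1
08:00 end Nadia → 0
08:00 start Mateo → 1
09:30 end Mateo → 0
10:30 start Amara → 1
12:30 end Amara → 0
15:00 start Mei → 1
15:30 start Lucia → 2
16:30 end Lucia → 1
16:30 end Mei → 0
16:30 start Dmitri → 1
17:30 end Dmitri → 0
19:00 start Ingrid → 1
20:00 end Ingrid → 0
Peak is 2, at 15:30 (Lucia, Mei).

2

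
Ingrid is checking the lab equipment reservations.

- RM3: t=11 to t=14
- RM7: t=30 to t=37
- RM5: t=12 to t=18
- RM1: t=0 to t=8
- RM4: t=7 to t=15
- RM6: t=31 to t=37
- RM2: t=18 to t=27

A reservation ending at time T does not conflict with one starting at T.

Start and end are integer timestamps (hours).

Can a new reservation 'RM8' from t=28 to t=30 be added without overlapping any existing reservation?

Yes — the slot is free

RM1: ends t=8 at or before RM8 starts t=28 → clear.
RM4: ends t=15 at or before RM8 starts t=28 → clear.
RM3: ends t=14 at or before RM8 starts t=28 → clear.
RM5: ends t=18 at or before RM8 starts t=28 → clear.
RM2: ends t=27 at or before RM8 starts t=28 → clear.
RM7: starts t=30 at or after RM8 ends t=30 → clear.
RM6: starts t=31 at or after RM8 ends t=30 → clear.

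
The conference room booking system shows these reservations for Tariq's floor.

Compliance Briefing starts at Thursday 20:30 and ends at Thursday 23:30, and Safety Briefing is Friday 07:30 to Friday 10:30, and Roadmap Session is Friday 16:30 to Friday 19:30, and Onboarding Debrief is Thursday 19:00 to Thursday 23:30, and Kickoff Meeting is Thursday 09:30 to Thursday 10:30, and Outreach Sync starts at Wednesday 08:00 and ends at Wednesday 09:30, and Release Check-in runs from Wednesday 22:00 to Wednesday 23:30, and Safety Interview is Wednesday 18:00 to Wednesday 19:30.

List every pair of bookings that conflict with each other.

Compliance Briefing & Onboarding Debrief

Sorted by start: Outreach Sync, Safety Interview, Release Check-in, Kickoff Meeting, Onboarding Debrief, Compliance Briefing, Safety Briefing, Roadmap Session.
Safety Interview starts after Outreach Sync ends — done with Outreach Sync.
Release Check-in starts after Safety Interview ends — done with Safety Interview.
Kickoff Meeting starts after Release Check-in ends — done with Release Check-in.
Onboarding Debrief starts after Kickoff Meeting ends — done with Kickoff Meeting.
Compliance Briefing starts before Onboarding Debrief ends → Onboarding Debrief and Compliance Briefing overlap.
Safety Briefing starts after Onboarding Debrief ends — done with Onboarding Debrief.
Safety Briefing starts after Compliance Briefing ends — done with Compliance Briefing.
Roadmap Session starts after Safety Briefing ends.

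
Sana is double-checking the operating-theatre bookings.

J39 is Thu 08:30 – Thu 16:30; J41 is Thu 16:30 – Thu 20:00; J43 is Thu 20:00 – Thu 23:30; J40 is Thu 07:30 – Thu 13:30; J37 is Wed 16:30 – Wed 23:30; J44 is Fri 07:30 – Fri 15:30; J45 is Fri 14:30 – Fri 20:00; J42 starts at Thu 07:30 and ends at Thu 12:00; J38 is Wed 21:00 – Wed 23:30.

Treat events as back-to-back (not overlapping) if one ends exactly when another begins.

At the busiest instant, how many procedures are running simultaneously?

Walk through starts and ends in time order (an end at T is processed before a start at T):
Wed 16:30 start J37 → 1
Wed 21:00 start J38 → 2
Wed 23:30 end J37 → 1
Wed 23:30 end J38 → 0
Thu 07:30 start J40 → 1
Thu 07:30 start J42 → 2
Thu 08:30 start J39 → 3
Thu 12:00 end J42 → 2
Thu 13:30 end J40 → 1
Thu 16:30 end J39 → 0
Thu 16:30 start J41 → 1
Thu 20:00 end J41 → 0
Thu 20:00 start J43 → 1
Thu 23:30 end J43 → 0
Fri 07:30 start J44 → 1
Fri 14:30 start J45 → 2
Fri 15:30 end J44 → 1
Fri 20:00 end J45 → 0
Peak is 3, at Thu 08:30 (J39, J40, J42).

3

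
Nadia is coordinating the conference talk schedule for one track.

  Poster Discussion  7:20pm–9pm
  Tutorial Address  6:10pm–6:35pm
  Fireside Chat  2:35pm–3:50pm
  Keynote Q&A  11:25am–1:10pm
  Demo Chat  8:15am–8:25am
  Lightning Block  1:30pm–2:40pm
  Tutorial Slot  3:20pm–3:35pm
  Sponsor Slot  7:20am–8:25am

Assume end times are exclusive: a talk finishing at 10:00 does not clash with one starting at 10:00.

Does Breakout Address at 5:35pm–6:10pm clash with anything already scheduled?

Sponsor Slot: ends 8:25am at or before Breakout Address starts 5:35pm → clear.
Demo Chat: ends 8:25am at or before Breakout Address starts 5:35pm → clear.
Keynote Q&A: ends 1:10pm at or before Breakout Address starts 5:35pm → clear.
Lightning Block: ends 2:40pm at or before Breakout Address starts 5:35pm → clear.
Fireside Chat: ends 3:50pm at or before Breakout Address starts 5:35pm → clear.
Tutorial Slot: ends 3:35pm at or before Breakout Address starts 5:35pm → clear.
Tutorial Address: starts 6:10pm at or after Breakout Address ends 6:10pm → clear.
Poster Discussion: starts 7:20pm at or after Breakout Address ends 6:10pm → clear.

No — it doesn't clash with anything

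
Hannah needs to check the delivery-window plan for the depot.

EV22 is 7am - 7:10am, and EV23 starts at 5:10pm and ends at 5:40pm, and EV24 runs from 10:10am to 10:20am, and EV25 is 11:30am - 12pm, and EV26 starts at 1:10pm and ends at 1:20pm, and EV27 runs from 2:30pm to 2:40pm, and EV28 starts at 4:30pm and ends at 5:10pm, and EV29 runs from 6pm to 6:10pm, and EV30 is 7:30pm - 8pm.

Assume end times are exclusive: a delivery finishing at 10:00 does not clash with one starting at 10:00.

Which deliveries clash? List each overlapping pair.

no conflicts

Sorted by start: EV22, EV24, EV25, EV26, EV27, EV28, EV23, EV29, EV30.
EV24 starts after EV22 ends, so EV22 has no further overlaps.
EV25 starts after EV24 ends, so EV24 has no further overlaps.
EV26 starts after EV25 ends, so EV25 has no further overlaps.
EV27 starts after EV26 ends, so EV26 has no further overlaps.
EV28 starts after EV27 ends, so EV27 has no further overlaps.
EV23 starts exactly when EV28 ends (back-to-back, no overlap), so EV28 has no further overlaps.
EV29 starts after EV23 ends, so EV23 has no further overlaps.
EV30 starts after EV29 ends.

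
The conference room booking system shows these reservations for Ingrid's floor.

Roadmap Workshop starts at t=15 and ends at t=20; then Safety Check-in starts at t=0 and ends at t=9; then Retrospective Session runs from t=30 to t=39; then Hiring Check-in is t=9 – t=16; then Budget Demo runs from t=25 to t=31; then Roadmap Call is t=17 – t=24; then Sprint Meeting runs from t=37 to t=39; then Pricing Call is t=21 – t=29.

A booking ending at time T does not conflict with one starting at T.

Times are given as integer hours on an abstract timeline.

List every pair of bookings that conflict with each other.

Sorted by start: Safety Check-in, Hiring Check-in, Roadmap Workshop, Roadmap Call, Pricing Call, Budget Demo, Retrospective Session, Sprint Meeting.
Hiring Check-in starts exactly when Safety Check-in ends (back-to-back, no overlap); Safety Check-in is clear from here.
Roadmap Workshop starts before Hiring Check-in ends → Hiring Check-in and Roadmap Workshop overlap.
Roadmap Call starts after Hiring Check-in ends; Hiring Check-in is clear from here.
Roadmap Call starts before Roadmap Workshop ends → Roadmap Workshop and Roadmap Call overlap.
Pricing Call starts after Roadmap Workshop ends; Roadmap Workshop is clear from here.
Pricing Call starts before Roadmap Call ends → Roadmap Call and Pricing Call overlap.
Budget Demo starts after Roadmap Call ends; Roadmap Call is clear from here.
Budget Demo starts before Pricing Call ends → Pricing Call and Budget Demo overlap.
Retrospective Session starts after Pricing Call ends; Pricing Call is clear from here.
Retrospective Session starts before Budget Demo ends → Budget Demo and Retrospective Session overlap.
Sprint Meeting starts after Budget Demo ends.
Sprint Meeting starts before Retrospective Session ends → Retrospective Session and Sprint Meeting overlap.

Budget Demo & Pricing Call, Budget Demo & Retrospective Session, Hiring Check-in & Roadmap Workshop, Pricing Call & Roadmap Call, Retrospective Session & Sprint Meeting, Roadmap Call & Roadmap Workshop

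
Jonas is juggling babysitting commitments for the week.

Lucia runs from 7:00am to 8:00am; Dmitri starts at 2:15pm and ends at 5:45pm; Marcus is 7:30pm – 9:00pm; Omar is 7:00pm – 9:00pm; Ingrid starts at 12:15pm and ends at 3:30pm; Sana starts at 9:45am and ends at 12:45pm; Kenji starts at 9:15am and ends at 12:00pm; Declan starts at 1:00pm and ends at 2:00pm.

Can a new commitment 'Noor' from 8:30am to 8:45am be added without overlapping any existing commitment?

Yes — the slot is free

Lucia: ends 8:00am at or before Noor starts 8:30am → clear.
Kenji: starts 9:15am at or after Noor ends 8:45am → clear.
Sana: starts 9:45am at or after Noor ends 8:45am → clear.
Ingrid: starts 12:15pm at or after Noor ends 8:45am → clear.
Declan: starts 1:00pm at or after Noor ends 8:45am → clear.
Dmitri: starts 2:15pm at or after Noor ends 8:45am → clear.
Omar: starts 7:00pm at or after Noor ends 8:45am → clear.
Marcus: starts 7:30pm at or after Noor ends 8:45am → clear.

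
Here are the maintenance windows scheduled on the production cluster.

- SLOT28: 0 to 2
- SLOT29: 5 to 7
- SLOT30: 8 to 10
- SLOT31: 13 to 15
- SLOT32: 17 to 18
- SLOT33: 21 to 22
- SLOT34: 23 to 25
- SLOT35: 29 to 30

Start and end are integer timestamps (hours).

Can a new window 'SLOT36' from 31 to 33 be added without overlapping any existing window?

Yes — the slot is free

SLOT28: ends 2 at or before SLOT36 starts 31 → clear.
SLOT29: ends 7 at or before SLOT36 starts 31 → clear.
SLOT30: ends 10 at or before SLOT36 starts 31 → clear.
SLOT31: ends 15 at or before SLOT36 starts 31 → clear.
SLOT32: ends 18 at or before SLOT36 starts 31 → clear.
SLOT33: ends 22 at or before SLOT36 starts 31 → clear.
SLOT34: ends 25 at or before SLOT36 starts 31 → clear.
SLOT35: ends 30 at or before SLOT36 starts 31 → clear.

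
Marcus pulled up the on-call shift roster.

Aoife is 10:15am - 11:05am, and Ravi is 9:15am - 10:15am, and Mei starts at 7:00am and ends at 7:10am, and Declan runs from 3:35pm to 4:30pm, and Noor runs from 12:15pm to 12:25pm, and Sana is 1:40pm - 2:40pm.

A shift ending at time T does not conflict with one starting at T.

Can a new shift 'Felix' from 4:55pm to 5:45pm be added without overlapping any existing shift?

Yes — the slot is free

Mei: ends 7:10am at or before Felix starts 4:55pm → clear.
Ravi: ends 10:15am at or before Felix starts 4:55pm → clear.
Aoife: ends 11:05am at or before Felix starts 4:55pm → clear.
Noor: ends 12:25pm at or before Felix starts 4:55pm → clear.
Sana: ends 2:40pm at or before Felix starts 4:55pm → clear.
Declan: ends 4:30pm at or before Felix starts 4:55pm → clear.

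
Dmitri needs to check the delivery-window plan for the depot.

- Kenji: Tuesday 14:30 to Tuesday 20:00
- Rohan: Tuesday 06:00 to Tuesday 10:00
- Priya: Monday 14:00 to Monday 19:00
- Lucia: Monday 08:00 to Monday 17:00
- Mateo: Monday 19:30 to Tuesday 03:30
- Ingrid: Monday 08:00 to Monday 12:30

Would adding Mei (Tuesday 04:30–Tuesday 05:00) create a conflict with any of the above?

Lucia: ends Monday 17:00 at or before Mei starts Tuesday 04:30 → clear.
Ingrid: ends Monday 12:30 at or before Mei starts Tuesday 04:30 → clear.
Priya: ends Monday 19:00 at or before Mei starts Tuesday 04:30 → clear.
Mateo: ends Tuesday 03:30 at or before Mei starts Tuesday 04:30 → clear.
Rohan: starts Tuesday 06:00 at or after Mei ends Tuesday 05:00 → clear.
Kenji: starts Tuesday 14:30 at or after Mei ends Tuesday 05:00 → clear.

No — it doesn't clash with anything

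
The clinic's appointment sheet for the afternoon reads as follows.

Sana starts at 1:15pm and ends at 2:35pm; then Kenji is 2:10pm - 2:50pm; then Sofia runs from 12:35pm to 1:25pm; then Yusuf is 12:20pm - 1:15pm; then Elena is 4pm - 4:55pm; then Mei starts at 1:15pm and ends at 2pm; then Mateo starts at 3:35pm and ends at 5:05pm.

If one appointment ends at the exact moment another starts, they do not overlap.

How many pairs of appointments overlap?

6

Two intervals overlap when each starts before the other ends.
Sorted by start: Yusuf, Sofia, Mei, Sana, Kenji, Mateo, Elena.
Sofia starts before Yusuf ends → Yusuf and Sofia overlap.
Mei starts exactly when Yusuf ends (back-to-back, no overlap), so Yusuf has no further overlaps.
Mei starts before Sofia ends → Sofia and Mei overlap.
Sana starts before Sofia ends → Sofia and Sana overlap.
Kenji starts after Sofia ends, so Sofia has no further overlaps.
Sana starts before Mei ends → Mei and Sana overlap.
Kenji starts after Mei ends, so Mei has no further overlaps.
Kenji starts before Sana ends → Sana and Kenji overlap.
Mateo starts after Sana ends, so Sana has no further overlaps.
Mateo starts after Kenji ends, so Kenji has no further overlaps.
Elena starts before Mateo ends → Mateo and Elena overlap.
Overlapping pairs: Elena & Mateo, Kenji & Sana, Mei & Sana, Mei & Sofia, Sana & Sofia, Sofia & Yusuf — 6 in total.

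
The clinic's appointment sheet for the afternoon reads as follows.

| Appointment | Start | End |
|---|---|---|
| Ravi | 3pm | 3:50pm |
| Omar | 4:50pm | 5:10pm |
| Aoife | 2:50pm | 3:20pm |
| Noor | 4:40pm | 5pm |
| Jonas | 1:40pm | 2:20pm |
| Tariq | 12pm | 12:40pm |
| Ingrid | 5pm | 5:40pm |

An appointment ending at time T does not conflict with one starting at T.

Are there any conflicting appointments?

Two intervals overlap when each starts before the other ends.
Sorted by start: Tariq, Jonas, Aoife, Ravi, Noor, Omar, Ingrid.
Jonas starts after Tariq ends — done with Tariq.
Aoife starts after Jonas ends — done with Jonas.
Ravi starts before Aoife ends → Aoife and Ravi overlap.
That's a conflict, so the schedule is not conflict-free.

Yes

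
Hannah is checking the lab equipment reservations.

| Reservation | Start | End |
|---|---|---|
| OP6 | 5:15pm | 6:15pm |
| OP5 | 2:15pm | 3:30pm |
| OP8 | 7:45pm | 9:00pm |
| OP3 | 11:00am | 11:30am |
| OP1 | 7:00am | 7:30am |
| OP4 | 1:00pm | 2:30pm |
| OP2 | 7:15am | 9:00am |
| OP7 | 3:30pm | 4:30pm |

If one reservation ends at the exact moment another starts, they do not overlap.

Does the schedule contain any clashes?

Yes

Sorted by start: OP1, OP2, OP3, OP4, OP5, OP7, OP6, OP8.
OP2 starts before OP1 ends → OP1 and OP2 overlap.
That's a conflict, so the schedule is not conflict-free.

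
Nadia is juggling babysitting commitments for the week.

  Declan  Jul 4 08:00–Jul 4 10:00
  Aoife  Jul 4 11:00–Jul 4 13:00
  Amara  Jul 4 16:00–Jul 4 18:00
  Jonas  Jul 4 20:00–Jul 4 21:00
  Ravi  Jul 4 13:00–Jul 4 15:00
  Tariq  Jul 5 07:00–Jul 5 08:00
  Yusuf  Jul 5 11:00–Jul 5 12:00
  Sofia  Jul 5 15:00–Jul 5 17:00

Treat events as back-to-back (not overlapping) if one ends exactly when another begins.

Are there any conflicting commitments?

No

Sorted by start: Declan, Aoife, Ravi, Amara, Jonas, Tariq, Yusuf, Sofia.
Aoife starts after Declan ends; Declan is clear from here.
Ravi starts exactly when Aoife ends (back-to-back, no overlap); Aoife is clear from here.
Amara starts after Ravi ends; Ravi is clear from here.
Jonas starts after Amara ends; Amara is clear from here.
Tariq starts after Jonas ends; Jonas is clear from here.
Yusuf starts after Tariq ends; Tariq is clear from here.
Sofia starts after Yusuf ends.
Every pair is clear; the schedule has no overlaps.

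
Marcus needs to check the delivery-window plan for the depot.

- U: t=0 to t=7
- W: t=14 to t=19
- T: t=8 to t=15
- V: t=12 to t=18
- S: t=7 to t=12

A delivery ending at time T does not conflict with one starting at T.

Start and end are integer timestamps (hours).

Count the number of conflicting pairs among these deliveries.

Sorted by start: U, S, T, V, W.
S starts exactly when U ends (back-to-back, no overlap) — done with U.
T starts before S ends → S and T overlap.
V starts exactly when S ends (back-to-back, no overlap) — done with S.
V starts before T ends → T and V overlap.
W starts before T ends → T and W overlap.
W starts before V ends → V and W overlap.
Overlapping pairs: S & T, T & V, T & W, V & W — 4 in total.

4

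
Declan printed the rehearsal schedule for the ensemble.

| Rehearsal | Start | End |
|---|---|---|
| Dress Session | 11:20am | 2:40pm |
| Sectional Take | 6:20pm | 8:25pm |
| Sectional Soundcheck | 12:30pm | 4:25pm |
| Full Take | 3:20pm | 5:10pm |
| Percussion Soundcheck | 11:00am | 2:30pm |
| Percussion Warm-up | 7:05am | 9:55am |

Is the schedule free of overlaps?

Check each pair: they overlap iff neither finishes before the other starts.
Sorted by start: Percussion Warm-up, Percussion Soundcheck, Dress Session, Sectional Soundcheck, Full Take, Sectional Take.
Percussion Soundcheck starts after Percussion Warm-up ends; Percussion Warm-up is clear from here.
Dress Session starts before Percussion Soundcheck ends → Percussion Soundcheck and Dress Session overlap.
That's a conflict, so the schedule is not conflict-free.

No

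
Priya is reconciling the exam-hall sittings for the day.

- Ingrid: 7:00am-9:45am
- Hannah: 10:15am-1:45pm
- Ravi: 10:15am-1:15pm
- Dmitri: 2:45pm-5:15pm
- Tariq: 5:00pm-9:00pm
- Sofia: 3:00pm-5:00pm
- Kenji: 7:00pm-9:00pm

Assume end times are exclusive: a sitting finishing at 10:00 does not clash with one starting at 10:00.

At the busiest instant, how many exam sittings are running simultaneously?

Sweep the timeline, counting +1 at each start and −1 at each end (ends before starts at a tie):
7:00am start Ingrid → 1
9:45am end Ingrid → 0
10:15am start Hannah → 1
10:15am start Ravi → 2
1:15pm end Ravi → 1
1:45pm end Hannah → 0
2:45pm start Dmitri → 1
3:00pm start Sofia → 2
5:00pm end Sofia → 1
5:00pm start Tariq → 2
5:15pm end Dmitri → 1
7:00pm start Kenji → 2
9:00pm end Kenji → 1
9:00pm end Tariq → 0
Peak is 2, at 10:15am (Hannah, Ravi).

2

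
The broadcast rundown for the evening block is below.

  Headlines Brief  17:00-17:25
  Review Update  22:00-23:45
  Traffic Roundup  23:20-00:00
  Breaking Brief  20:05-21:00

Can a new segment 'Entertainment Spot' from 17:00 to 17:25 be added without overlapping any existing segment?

Headlines Brief: starts 17:00 before Entertainment Spot ends 17:25, and ends 17:25 after Entertainment Spot starts 17:00 → overlap.
Breaking Brief: starts 20:05 at or after Entertainment Spot ends 17:25 → clear.
Review Update: starts 22:00 at or after Entertainment Spot ends 17:25 → clear.
Traffic Roundup: starts 23:20 at or after Entertainment Spot ends 17:25 → clear.
Entertainment Spot overlaps Headlines Brief.

No — it overlaps Headlines Brief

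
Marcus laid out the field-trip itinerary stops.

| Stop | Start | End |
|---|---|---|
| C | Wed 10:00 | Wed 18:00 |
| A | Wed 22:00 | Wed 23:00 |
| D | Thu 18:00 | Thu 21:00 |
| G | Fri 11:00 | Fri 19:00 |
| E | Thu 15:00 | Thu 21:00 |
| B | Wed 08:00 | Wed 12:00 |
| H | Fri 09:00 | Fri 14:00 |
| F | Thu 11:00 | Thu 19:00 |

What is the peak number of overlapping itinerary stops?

Sort all start/end points and keep a running count:
Wed 08:00 start B → 1
Wed 10:00 start C → 2
Wed 12:00 end B → 1
Wed 18:00 end C → 0
Wed 22:00 start A → 1
Wed 23:00 end A → 0
Thu 11:00 start F → 1
Thu 15:00 start E → 2
Thu 18:00 start D → 3
Thu 19:00 end F → 2
Thu 21:00 end D → 1
Thu 21:00 end E → 0
Fri 09:00 start H → 1
Fri 11:00 start G → 2
Fri 14:00 end H → 1
Fri 19:00 end G → 0
Peak is 3, at Thu 18:00 (D, E, F).

3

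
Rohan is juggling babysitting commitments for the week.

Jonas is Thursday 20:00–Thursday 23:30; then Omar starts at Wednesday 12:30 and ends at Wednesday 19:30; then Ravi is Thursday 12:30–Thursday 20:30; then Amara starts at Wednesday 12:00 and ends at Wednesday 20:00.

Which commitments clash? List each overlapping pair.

Amara & Omar, Jonas & Ravi

Sorted by start: Amara, Omar, Ravi, Jonas.
Omar starts before Amara ends → Amara and Omar overlap.
Ravi starts after Amara ends — done with Amara.
Ravi starts after Omar ends — done with Omar.
Jonas starts before Ravi ends → Ravi and Jonas overlap.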